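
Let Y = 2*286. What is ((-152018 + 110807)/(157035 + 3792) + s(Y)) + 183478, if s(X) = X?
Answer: 9866722713/53609 ≈ 1.8405e+5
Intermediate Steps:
Y = 572
((-152018 + 110807)/(157035 + 3792) + s(Y)) + 183478 = ((-152018 + 110807)/(157035 + 3792) + 572) + 183478 = (-41211/160827 + 572) + 183478 = (-41211*1/160827 + 572) + 183478 = (-13737/53609 + 572) + 183478 = 30650611/53609 + 183478 = 9866722713/53609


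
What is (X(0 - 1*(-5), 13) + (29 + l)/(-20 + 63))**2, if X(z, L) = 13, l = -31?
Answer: 310249/1849 ≈ 167.79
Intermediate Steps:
(X(0 - 1*(-5), 13) + (29 + l)/(-20 + 63))**2 = (13 + (29 - 31)/(-20 + 63))**2 = (13 - 2/43)**2 = (557/43)**2 = 310249/1849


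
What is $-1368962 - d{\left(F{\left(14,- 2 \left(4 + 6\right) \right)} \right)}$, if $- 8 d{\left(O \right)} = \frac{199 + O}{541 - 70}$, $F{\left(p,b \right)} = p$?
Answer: $- \frac{1719416201}{1256} \approx -1.369 \cdot 10^{6}$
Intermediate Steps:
$d{\left(O \right)} = - \frac{199}{3768} - \frac{O}{3768}$ ($d{\left(O \right)} = - \frac{\left(199 + O\right) \frac{1}{541 - 70}}{8} = - \frac{\left(199 + O\right) \frac{1}{471}}{8} = - \frac{\frac{199}{471} + \frac{O}{471}}{8} = - \frac{199}{3768} - \frac{O}{3768}$)
$-1368962 - d{\left(F{\left(14,- 2 \left(4 + 6\right) \right)} \right)} = -1368962 - \left(- \frac{199}{3768} - \frac{7}{1884}\right) = -1368962 - - \frac{71}{1256} = -1368962 + \frac{71}{1256} = - \frac{1719416201}{1256}$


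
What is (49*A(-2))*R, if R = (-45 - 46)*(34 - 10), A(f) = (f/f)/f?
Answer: 53508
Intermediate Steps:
A(f) = 1/f
R = -2184 (R = -91*24 = -2184)
(49*A(-2))*R = (49/(-2))*(-2184) = (49*(-½))*(-2184) = -49/2*(-2184) = 53508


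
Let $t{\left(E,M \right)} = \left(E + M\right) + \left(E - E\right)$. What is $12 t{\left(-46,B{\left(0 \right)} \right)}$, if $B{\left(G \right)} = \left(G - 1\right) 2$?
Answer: $-576$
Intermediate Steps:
$B{\left(G \right)} = -2 + 2 G$ ($B{\left(G \right)} = \left(-1 + G\right) 2 = -2 + 2 G$)
$t{\left(E,M \right)} = E + M$ ($t{\left(E,M \right)} = \left(E + M\right) + 0 = E + M$)
$12 t{\left(-46,B{\left(0 \right)} \right)} = 12 \left(-46 + \left(-2 + 2 \cdot 0\right)\right) = 12 \left(-46 + \left(-2 + 0\right)\right) = 12 \left(-46 - 2\right) = 12 \left(-48\right) = -576$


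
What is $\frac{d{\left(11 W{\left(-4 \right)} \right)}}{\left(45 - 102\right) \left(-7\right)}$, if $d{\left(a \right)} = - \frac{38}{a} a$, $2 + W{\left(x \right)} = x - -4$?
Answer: $- \frac{2}{21} \approx -0.095238$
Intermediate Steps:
$W{\left(x \right)} = 2 + x$ ($W{\left(x \right)} = -2 + \left(x - -4\right) = -2 + \left(x + 4\right) = -2 + \left(4 + x\right) = 2 + x$)
$d{\left(a \right)} = -38$
$\frac{d{\left(11 W{\left(-4 \right)} \right)}}{\left(45 - 102\right) \left(-7\right)} = - \frac{38}{\left(45 - 102\right) \left(-7\right)} = - \frac{38}{\left(-57\right) \left(-7\right)} = - \frac{38}{399} = \left(-38\right) \frac{1}{399} = - \frac{2}{21}$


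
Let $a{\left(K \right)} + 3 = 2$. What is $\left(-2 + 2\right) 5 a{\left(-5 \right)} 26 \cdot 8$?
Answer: $0$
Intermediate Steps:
$a{\left(K \right)} = -1$ ($a{\left(K \right)} = -3 + 2 = -1$)
$\left(-2 + 2\right) 5 a{\left(-5 \right)} 26 \cdot 8 = \left(-2 + 2\right) 5 \left(-1\right) 26 \cdot 8 = 0 \cdot 5 \left(-1\right) 26 \cdot 8 = 0 \left(-1\right) 26 \cdot 8 = 0 \cdot 26 \cdot 8 = 0 \cdot 8 = 0$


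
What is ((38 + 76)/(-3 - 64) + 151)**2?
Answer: 100060009/4489 ≈ 22290.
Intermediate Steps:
((38 + 76)/(-3 - 64) + 151)**2 = (114/(-67) + 151)**2 = (114*(-1/67) + 151)**2 = (-114/67 + 151)**2 = (10003/67)**2 = 100060009/4489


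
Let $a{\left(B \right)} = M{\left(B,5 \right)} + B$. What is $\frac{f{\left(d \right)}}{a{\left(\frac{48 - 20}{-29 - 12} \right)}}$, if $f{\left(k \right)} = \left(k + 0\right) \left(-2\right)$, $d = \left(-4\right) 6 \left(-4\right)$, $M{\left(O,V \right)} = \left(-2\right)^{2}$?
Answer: $- \frac{984}{17} \approx -57.882$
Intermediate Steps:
$M{\left(O,V \right)} = 4$
$a{\left(B \right)} = 4 + B$
$d = 96$ ($d = \left(-24\right) \left(-4\right) = 96$)
$f{\left(k \right)} = - 2 k$ ($f{\left(k \right)} = k \left(-2\right) = - 2 k$)
$\frac{f{\left(d \right)}}{a{\left(\frac{48 - 20}{-29 - 12} \right)}} = \frac{\left(-2\right) 96}{4 + \frac{48 - 20}{-29 - 12}} = - \frac{192}{4 + \frac{28}{-41}} = - \frac{192}{4 + 28 \left(- \frac{1}{41}\right)} = - \frac{192}{4 - \frac{28}{41}} = - \frac{192}{\frac{136}{41}} = \left(-192\right) \frac{41}{136} = - \frac{984}{17}$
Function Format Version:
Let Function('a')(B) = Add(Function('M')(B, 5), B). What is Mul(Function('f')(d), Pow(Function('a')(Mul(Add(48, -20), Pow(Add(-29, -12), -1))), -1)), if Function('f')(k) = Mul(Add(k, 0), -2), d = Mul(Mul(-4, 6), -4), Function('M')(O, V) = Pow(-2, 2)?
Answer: Rational(-984, 17) ≈ -57.882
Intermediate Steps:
Function('M')(O, V) = 4
Function('a')(B) = Add(4, B)
d = 96 (d = Mul(-24, -4) = 96)
Function('f')(k) = Mul(-2, k) (Function('f')(k) = Mul(k, -2) = Mul(-2, k))
Mul(Function('f')(d), Pow(Function('a')(Mul(Add(48, -20), Pow(Add(-29, -12), -1))), -1)) = Mul(Mul(-2, 96), Pow(Add(4, Mul(Add(48, -20), Pow(Add(-29, -12), -1))), -1)) = Mul(-192, Pow(Add(4, Mul(28, Pow(-41, -1))), -1)) = Mul(-192, Pow(Add(4, Mul(28, Rational(-1, 41))), -1)) = Mul(-192, Pow(Add(4, Rational(-28, 41)), -1)) = Mul(-192, Pow(Rational(136, 41), -1)) = Mul(-192, Rational(41, 136)) = Rational(-984, 17)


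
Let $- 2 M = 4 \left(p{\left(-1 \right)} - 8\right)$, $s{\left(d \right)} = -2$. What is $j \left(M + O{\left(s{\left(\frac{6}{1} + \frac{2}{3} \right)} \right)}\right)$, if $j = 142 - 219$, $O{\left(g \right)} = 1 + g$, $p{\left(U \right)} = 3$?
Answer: $-693$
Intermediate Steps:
$M = 10$ ($M = - \frac{4 \left(3 - 8\right)}{2} = - \frac{4 \left(-5\right)}{2} = \left(- \frac{1}{2}\right) \left(-20\right) = 10$)
$j = -77$
$j \left(M + O{\left(s{\left(\frac{6}{1} + \frac{2}{3} \right)} \right)}\right) = - 77 \left(10 + \left(1 - 2\right)\right) = - 77 \left(10 - 1\right) = \left(-77\right) 9 = -693$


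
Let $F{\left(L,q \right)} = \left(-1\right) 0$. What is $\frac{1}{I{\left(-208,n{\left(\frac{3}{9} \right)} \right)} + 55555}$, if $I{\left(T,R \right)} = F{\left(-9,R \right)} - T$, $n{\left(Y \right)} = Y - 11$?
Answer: $\frac{1}{55763} \approx 1.7933 \cdot 10^{-5}$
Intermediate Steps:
$F{\left(L,q \right)} = 0$
$n{\left(Y \right)} = -11 + Y$
$I{\left(T,R \right)} = - T$ ($I{\left(T,R \right)} = 0 - T = - T$)
$\frac{1}{I{\left(-208,n{\left(\frac{3}{9} \right)} \right)} + 55555} = \frac{1}{\left(-1\right) \left(-208\right) + 55555} = \frac{1}{208 + 55555} = \frac{1}{55763}$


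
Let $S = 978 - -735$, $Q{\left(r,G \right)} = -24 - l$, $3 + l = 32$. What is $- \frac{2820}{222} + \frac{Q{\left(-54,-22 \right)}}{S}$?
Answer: $- \frac{807071}{63381} \approx -12.734$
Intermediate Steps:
$l = 29$ ($l = -3 + 32 = 29$)
$Q{\left(r,G \right)} = -53$ ($Q{\left(r,G \right)} = -24 - 29 = -53$)
$S = 1713$ ($S = 978 + 735 = 1713$)
$- \frac{2820}{222} + \frac{Q{\left(-54,-22 \right)}}{S} = - \frac{2820}{222} - \frac{53}{1713} = \left(-2820\right) \frac{1}{222} - \frac{53}{1713} = - \frac{470}{37} - \frac{53}{1713} = - \frac{807071}{63381}$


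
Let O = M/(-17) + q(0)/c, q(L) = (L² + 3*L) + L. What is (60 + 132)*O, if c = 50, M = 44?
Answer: -8448/17 ≈ -496.94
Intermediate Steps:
q(L) = L² + 4*L
O = -44/17 (O = 44/(-17) + (0*(4 + 0))/50 = 44*(-1/17) + (0*4)*(1/50) = -44/17 + 0*(1/50) = -44/17 + 0 = -44/17 ≈ -2.5882)
(60 + 132)*O = (60 + 132)*(-44/17) = 192*(-44/17) = -8448/17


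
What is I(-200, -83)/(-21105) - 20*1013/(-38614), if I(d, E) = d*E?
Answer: -21340510/81494847 ≈ -0.26186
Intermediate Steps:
I(d, E) = E*d
I(-200, -83)/(-21105) - 20*1013/(-38614) = -83*(-200)/(-21105) - 20*1013/(-38614) = 16600*(-1/21105) - 20260*(-1/38614) = -3320/4221 + 10130/19307 = -21340510/81494847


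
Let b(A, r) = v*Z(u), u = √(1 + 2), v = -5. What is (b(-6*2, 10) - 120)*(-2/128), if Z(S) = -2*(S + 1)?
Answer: 55/32 - 5*√3/32 ≈ 1.4481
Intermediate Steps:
u = √3 ≈ 1.7320
Z(S) = -2 - 2*S (Z(S) = -2*(1 + S) = -2 - 2*S)
b(A, r) = 10 + 10*√3 (b(A, r) = -5*(-2 - 2*√3) = 10 + 10*√3)
(b(-6*2, 10) - 120)*(-2/128) = ((10 + 10*√3) - 120)*(-2/128) = (-110 + 10*√3)*(-2*1/128) = (-110 + 10*√3)*(-1/64) = 55/32 - 5*√3/32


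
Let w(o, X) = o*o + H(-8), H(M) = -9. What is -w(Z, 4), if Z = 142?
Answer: -20155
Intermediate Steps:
w(o, X) = -9 + o² (w(o, X) = o*o - 9 = o² - 9 = -9 + o²)
-w(Z, 4) = -(-9 + 142²) = -(-9 + 20164) = -1*20155 = -20155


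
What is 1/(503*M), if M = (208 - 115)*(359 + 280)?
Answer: 1/29891781 ≈ 3.3454e-8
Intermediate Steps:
M = 59427 (M = 93*639 = 59427)
1/(503*M) = 1/(503*59427) = (1/503)*(1/59427) = 1/29891781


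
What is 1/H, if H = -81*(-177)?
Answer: 1/14337 ≈ 6.9750e-5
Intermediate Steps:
H = 14337
1/H = 1/14337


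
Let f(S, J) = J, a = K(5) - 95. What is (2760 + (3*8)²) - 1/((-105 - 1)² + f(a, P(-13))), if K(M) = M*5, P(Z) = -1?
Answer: 37479959/11235 ≈ 3336.0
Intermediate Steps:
K(M) = 5*M
a = -70 (a = 5*5 - 95 = 25 - 95 = -70)
(2760 + (3*8)²) - 1/((-105 - 1)² + f(a, P(-13))) = (2760 + (3*8)²) - 1/((-105 - 1)² - 1) = (2760 + 24²) - 1/((-106)² - 1) = (2760 + 576) - 1/(11236 - 1) = 3336 - 1/11235 = 37479959/11235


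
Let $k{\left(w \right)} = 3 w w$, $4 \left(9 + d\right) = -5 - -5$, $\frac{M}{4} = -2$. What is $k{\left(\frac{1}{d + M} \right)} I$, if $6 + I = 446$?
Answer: $\frac{1320}{289} \approx 4.5675$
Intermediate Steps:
$I = 440$ ($I = -6 + 446 = 440$)
$M = -8$ ($M = 4 \left(-2\right) = -8$)
$d = -9$ ($d = -9 + \frac{-5 - -5}{4} = -9 + \frac{-5 + 5}{4} = -9 + \frac{1}{4} \cdot 0 = -9 + 0 = -9$)
$k{\left(w \right)} = 3 w^{2}$
$k{\left(\frac{1}{d + M} \right)} I = 3 \left(\frac{1}{-9 - 8}\right)^{2} \cdot 440 = 3 \left(\frac{1}{-17}\right)^{2} \cdot 440 = 3 \left(- \frac{1}{17}\right)^{2} \cdot 440 = 3 \cdot \frac{1}{289} \cdot 440 = \frac{3}{289} \cdot 440 = \frac{1320}{289}$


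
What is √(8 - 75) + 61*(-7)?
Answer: -427 + I*√67 ≈ -427.0 + 8.1853*I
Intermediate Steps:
√(8 - 75) + 61*(-7) = √(-67) - 427 = I*√67 - 427 = -427 + I*√67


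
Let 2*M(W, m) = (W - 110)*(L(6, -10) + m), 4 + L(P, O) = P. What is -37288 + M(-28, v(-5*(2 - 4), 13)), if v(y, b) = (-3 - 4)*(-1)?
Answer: -37909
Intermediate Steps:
L(P, O) = -4 + P
v(y, b) = 7 (v(y, b) = -7*(-1) = 7)
M(W, m) = (-110 + W)*(2 + m)/2 (M(W, m) = ((W - 110)*((-4 + 6) + m))/2 = ((-110 + W)*(2 + m))/2 = (-110 + W)*(2 + m)/2)
-37288 + M(-28, v(-5*(2 - 4), 13)) = -37288 + (-110 - 28 - 55*7 + (1/2)*(-28)*7) = -37288 + (-110 - 28 - 385 - 98) = -37288 - 621 = -37909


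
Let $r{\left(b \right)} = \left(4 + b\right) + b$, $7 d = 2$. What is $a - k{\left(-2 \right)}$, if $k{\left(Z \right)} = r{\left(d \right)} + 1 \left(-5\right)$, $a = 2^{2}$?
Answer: $\frac{31}{7} \approx 4.4286$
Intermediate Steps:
$d = \frac{2}{7}$ ($d = \frac{1}{7} \cdot 2 = \frac{2}{7} \approx 0.28571$)
$a = 4$
$r{\left(b \right)} = 4 + 2 b$
$k{\left(Z \right)} = - \frac{3}{7}$ ($k{\left(Z \right)} = \left(4 + 2 \cdot \frac{2}{7}\right) + 1 \left(-5\right) = \left(4 + \frac{4}{7}\right) - 5 = \frac{32}{7} - 5 = - \frac{3}{7}$)
$a - k{\left(-2 \right)} = 4 - - \frac{3}{7} = 4 + \frac{3}{7} = \frac{31}{7}$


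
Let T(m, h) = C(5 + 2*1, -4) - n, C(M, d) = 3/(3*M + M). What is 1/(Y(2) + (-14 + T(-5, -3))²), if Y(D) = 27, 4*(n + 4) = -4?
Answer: 784/83169 ≈ 0.0094266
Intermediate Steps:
n = -5 (n = -4 + (¼)*(-4) = -4 - 1 = -5)
C(M, d) = 3/(4*M) (C(M, d) = 3/((4*M)) = 3*(1/(4*M)) = 3/(4*M))
T(m, h) = 143/28 (T(m, h) = 3/(4*(5 + 2*1)) - 1*(-5) = 3/(4*(5 + 2)) + 5 = (¾)/7 + 5 = (¾)*(⅐) + 5 = 3/28 + 5 = 143/28)
1/(Y(2) + (-14 + T(-5, -3))²) = 1/(27 + (-14 + 143/28)²) = 1/(27 + (-249/28)²) = 1/(27 + 62001/784) = 1/(83169/784) = 784/83169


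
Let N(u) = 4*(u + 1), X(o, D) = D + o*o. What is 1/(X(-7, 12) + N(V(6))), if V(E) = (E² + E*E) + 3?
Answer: 1/365 ≈ 0.0027397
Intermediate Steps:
X(o, D) = D + o²
V(E) = 3 + 2*E² (V(E) = (E² + E²) + 3 = 2*E² + 3 = 3 + 2*E²)
N(u) = 4 + 4*u (N(u) = 4*(1 + u) = 4 + 4*u)
1/(X(-7, 12) + N(V(6))) = 1/((12 + (-7)²) + (4 + 4*(3 + 2*6²))) = 1/((12 + 49) + (4 + 4*(3 + 2*36))) = 1/(61 + (4 + 4*(3 + 72))) = 1/(61 + (4 + 4*75)) = 1/(61 + (4 + 300)) = 1/(61 + 304) = 1/365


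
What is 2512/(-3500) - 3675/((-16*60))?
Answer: 174183/56000 ≈ 3.1104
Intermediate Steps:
2512/(-3500) - 3675/((-16*60)) = 2512*(-1/3500) - 3675/(-960) = -628/875 - 3675*(-1/960) = -628/875 + 245/64 = 174183/56000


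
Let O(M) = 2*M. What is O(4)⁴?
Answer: 4096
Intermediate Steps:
O(4)⁴ = (2*4)⁴ = 8⁴ = 4096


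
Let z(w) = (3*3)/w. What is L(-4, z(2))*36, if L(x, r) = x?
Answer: -144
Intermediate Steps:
z(w) = 9/w
L(-4, z(2))*36 = -4*36 = -144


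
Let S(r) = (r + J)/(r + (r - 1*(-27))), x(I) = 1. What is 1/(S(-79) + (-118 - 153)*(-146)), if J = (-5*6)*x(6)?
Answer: 131/5183255 ≈ 2.5274e-5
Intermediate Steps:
J = -30 (J = -5*6*1 = -30*1 = -30)
S(r) = (-30 + r)/(27 + 2*r) (S(r) = (r - 30)/(r + (r - 1*(-27))) = (-30 + r)/(r + (r + 27)) = (-30 + r)/(r + (27 + r)) = (-30 + r)/(27 + 2*r))
1/(S(-79) + (-118 - 153)*(-146)) = 1/((-30 - 79)/(27 + 2*(-79)) + (-118 - 153)*(-146)) = 1/(-109/(27 - 158) - 271*(-146)) = 1/(-109/(-131) + 39566) = 1/(-1/131*(-109) + 39566) = 1/(109/131 + 39566) = 1/(5183255/131) = 131/5183255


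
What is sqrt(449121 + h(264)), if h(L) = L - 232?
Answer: sqrt(449153) ≈ 670.19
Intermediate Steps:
h(L) = -232 + L
sqrt(449121 + h(264)) = sqrt(449121 + (-232 + 264)) = sqrt(449121 + 32) = sqrt(449153)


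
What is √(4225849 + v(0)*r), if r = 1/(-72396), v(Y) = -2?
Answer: √615234408618266/12066 ≈ 2055.7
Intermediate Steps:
r = -1/72396 ≈ -1.3813e-5
√(4225849 + v(0)*r) = √(4225849 - 2*(-1/72396)) = √(4225849 + 1/36198) = √(152967282103/36198) = √615234408618266/12066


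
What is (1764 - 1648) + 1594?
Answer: 1710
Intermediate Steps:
(1764 - 1648) + 1594 = 116 + 1594 = 1710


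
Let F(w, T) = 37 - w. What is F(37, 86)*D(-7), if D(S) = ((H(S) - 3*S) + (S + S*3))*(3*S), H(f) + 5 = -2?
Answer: 0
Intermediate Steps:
H(f) = -7 (H(f) = -5 - 2 = -7)
D(S) = 3*S*(-7 + S) (D(S) = ((-7 - 3*S) + (S + S*3))*(3*S) = ((-7 - 3*S) + (S + 3*S))*(3*S) = ((-7 - 3*S) + 4*S)*(3*S) = (-7 + S)*(3*S) = 3*S*(-7 + S))
F(37, 86)*D(-7) = (37 - 1*37)*(3*(-7)*(-7 - 7)) = (37 - 37)*(3*(-7)*(-14)) = 0*294 = 0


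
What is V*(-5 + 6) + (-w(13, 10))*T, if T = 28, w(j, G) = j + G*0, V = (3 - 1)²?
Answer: -360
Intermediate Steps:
V = 4 (V = 2² = 4)
w(j, G) = j (w(j, G) = j + 0 = j)
V*(-5 + 6) + (-w(13, 10))*T = 4*(-5 + 6) - 1*13*28 = 4*1 - 13*28 = 4 - 364 = -360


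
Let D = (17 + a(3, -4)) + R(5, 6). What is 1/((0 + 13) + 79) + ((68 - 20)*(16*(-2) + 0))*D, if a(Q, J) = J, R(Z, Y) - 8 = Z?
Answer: -3674111/92 ≈ -39936.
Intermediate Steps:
R(Z, Y) = 8 + Z
D = 26 (D = (17 - 4) + (8 + 5) = 13 + 13 = 26)
1/((0 + 13) + 79) + ((68 - 20)*(16*(-2) + 0))*D = 1/((0 + 13) + 79) + ((68 - 20)*(16*(-2) + 0))*26 = 1/(13 + 79) + (48*(-32 + 0))*26 = 1/92 + (48*(-32))*26 = 1/92 - 1536*26 = 1/92 - 39936 = -3674111/92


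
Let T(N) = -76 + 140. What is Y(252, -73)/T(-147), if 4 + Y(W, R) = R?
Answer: -77/64 ≈ -1.2031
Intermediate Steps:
Y(W, R) = -4 + R
T(N) = 64
Y(252, -73)/T(-147) = (-4 - 73)/64 = -77*1/64 = -77/64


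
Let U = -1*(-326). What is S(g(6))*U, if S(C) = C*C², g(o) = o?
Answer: 70416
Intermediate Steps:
S(C) = C³
U = 326
S(g(6))*U = 6³*326 = 216*326 = 70416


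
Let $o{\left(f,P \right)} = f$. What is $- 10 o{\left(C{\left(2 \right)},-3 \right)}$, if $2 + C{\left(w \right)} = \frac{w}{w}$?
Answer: $10$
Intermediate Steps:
$C{\left(w \right)} = -1$ ($C{\left(w \right)} = -2 + \frac{w}{w} = -2 + 1 = -1$)
$- 10 o{\left(C{\left(2 \right)},-3 \right)} = \left(-10\right) \left(-1\right) = 10$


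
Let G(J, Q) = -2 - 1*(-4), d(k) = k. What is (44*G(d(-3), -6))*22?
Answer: 1936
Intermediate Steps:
G(J, Q) = 2 (G(J, Q) = -2 + 4 = 2)
(44*G(d(-3), -6))*22 = (44*2)*22 = 88*22 = 1936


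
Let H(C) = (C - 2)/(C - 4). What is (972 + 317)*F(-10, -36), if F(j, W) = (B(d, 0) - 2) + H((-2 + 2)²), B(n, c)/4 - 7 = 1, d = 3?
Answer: 78629/2 ≈ 39315.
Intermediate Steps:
B(n, c) = 32 (B(n, c) = 28 + 4*1 = 28 + 4 = 32)
H(C) = (-2 + C)/(-4 + C)
F(j, W) = 61/2 (F(j, W) = (32 - 2) + (-2 + (-2 + 2)²)/(-4 + (-2 + 2)²) = 30 + (-2 + 0²)/(-4 + 0²) = 30 + (-2 + 0)/(-4 + 0) = 30 - 2/(-4) = 30 - ¼*(-2) = 30 + ½ = 61/2)
(972 + 317)*F(-10, -36) = (972 + 317)*(61/2) = 1289*(61/2) = 78629/2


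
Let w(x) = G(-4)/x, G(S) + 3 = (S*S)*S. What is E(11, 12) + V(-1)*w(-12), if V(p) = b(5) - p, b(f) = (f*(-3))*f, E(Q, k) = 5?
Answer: -2449/6 ≈ -408.17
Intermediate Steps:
G(S) = -3 + S³ (G(S) = -3 + (S*S)*S = -3 + S²*S = -3 + S³)
b(f) = -3*f² (b(f) = (-3*f)*f = -3*f²)
w(x) = -67/x (w(x) = (-3 + (-4)³)/x = (-3 - 64)/x = -67/x)
V(p) = -75 - p (V(p) = -3*5² - p = -3*25 - p = -75 - p)
E(11, 12) + V(-1)*w(-12) = 5 + (-75 - 1*(-1))*(-67/(-12)) = 5 + (-75 + 1)*(-67*(-1/12)) = 5 - 74*67/12 = 5 - 2479/6 = -2449/6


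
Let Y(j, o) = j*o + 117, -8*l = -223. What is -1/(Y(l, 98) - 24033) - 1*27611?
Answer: -2339673303/84737 ≈ -27611.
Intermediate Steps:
l = 223/8 (l = -⅛*(-223) = 223/8 ≈ 27.875)
Y(j, o) = 117 + j*o
-1/(Y(l, 98) - 24033) - 1*27611 = -1/((117 + (223/8)*98) - 24033) - 1*27611 = -1/((117 + 10927/4) - 24033) - 27611 = -1/(11395/4 - 24033) - 27611 = -1/(-84737/4) - 27611 = -1*(-4/84737) - 27611 = 4/84737 - 27611 = -2339673303/84737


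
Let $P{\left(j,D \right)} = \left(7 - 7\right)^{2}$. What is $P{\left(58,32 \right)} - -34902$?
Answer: $34902$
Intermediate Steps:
$P{\left(j,D \right)} = 0$ ($P{\left(j,D \right)} = 0^{2} = 0$)
$P{\left(58,32 \right)} - -34902 = 0 - -34902 = 0 + 34902 = 34902$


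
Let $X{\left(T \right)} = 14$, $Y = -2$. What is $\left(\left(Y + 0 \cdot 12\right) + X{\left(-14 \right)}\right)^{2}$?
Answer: $144$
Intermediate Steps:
$\left(\left(Y + 0 \cdot 12\right) + X{\left(-14 \right)}\right)^{2} = \left(\left(-2 + 0 \cdot 12\right) + 14\right)^{2} = \left(\left(-2 + 0\right) + 14\right)^{2} = \left(-2 + 14\right)^{2} = 12^{2} = 144$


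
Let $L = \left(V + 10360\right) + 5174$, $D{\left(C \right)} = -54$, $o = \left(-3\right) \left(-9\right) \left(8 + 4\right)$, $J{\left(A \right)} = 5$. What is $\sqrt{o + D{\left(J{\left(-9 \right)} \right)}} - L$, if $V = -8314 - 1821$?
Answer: $-5399 + 3 \sqrt{30} \approx -5382.6$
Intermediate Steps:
$o = 324$ ($o = 27 \cdot 12 = 324$)
$V = -10135$ ($V = -8314 - 1821 = -10135$)
$L = 5399$ ($L = \left(-10135 + 10360\right) + 5174 = 225 + 5174 = 5399$)
$\sqrt{o + D{\left(J{\left(-9 \right)} \right)}} - L = \sqrt{324 - 54} - 5399 = \sqrt{270} - 5399 = 3 \sqrt{30} - 5399 = -5399 + 3 \sqrt{30}$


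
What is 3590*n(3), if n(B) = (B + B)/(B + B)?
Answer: 3590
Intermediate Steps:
n(B) = 1 (n(B) = (2*B)/((2*B)) = (2*B)*(1/(2*B)) = 1)
3590*n(3) = 3590*1 = 3590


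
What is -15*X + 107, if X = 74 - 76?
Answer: 137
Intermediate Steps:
X = -2
-15*X + 107 = -15*(-2) + 107 = 30 + 107 = 137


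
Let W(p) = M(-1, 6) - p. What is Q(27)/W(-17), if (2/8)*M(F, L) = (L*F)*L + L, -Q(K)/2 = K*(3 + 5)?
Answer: 432/103 ≈ 4.1942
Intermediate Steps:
Q(K) = -16*K (Q(K) = -2*K*(3 + 5) = -2*K*8 = -16*K)
M(F, L) = 4*L + 4*F*L² (M(F, L) = 4*((L*F)*L + L) = 4*((F*L)*L + L) = 4*(F*L² + L) = 4*(L + F*L²) = 4*L + 4*F*L²)
W(p) = -120 - p (W(p) = 4*6*(1 - 1*6) - p = 4*6*(1 - 6) - p = 4*6*(-5) - p = -120 - p)
Q(27)/W(-17) = (-16*27)/(-120 - 1*(-17)) = -432/(-120 + 17) = -432/(-103) = -432*(-1/103) = 432/103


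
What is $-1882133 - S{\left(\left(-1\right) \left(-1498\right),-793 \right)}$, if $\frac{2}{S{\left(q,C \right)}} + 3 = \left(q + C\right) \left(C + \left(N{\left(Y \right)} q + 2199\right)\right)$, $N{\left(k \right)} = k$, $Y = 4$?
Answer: $- \frac{9816428407073}{5215587} \approx -1.8821 \cdot 10^{6}$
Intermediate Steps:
$S{\left(q,C \right)} = \frac{2}{-3 + \left(C + q\right) \left(2199 + C + 4 q\right)}$ ($S{\left(q,C \right)} = \frac{2}{-3 + \left(q + C\right) \left(C + \left(4 q + 2199\right)\right)} = \frac{2}{-3 + \left(C + q\right) \left(C + \left(2199 + 4 q\right)\right)} = \frac{2}{-3 + \left(C + q\right) \left(2199 + C + 4 q\right)}$)
$-1882133 - S{\left(\left(-1\right) \left(-1498\right),-793 \right)} = -1882133 - \frac{2}{-3 + \left(-793\right)^{2} + 4 \left(\left(-1\right) \left(-1498\right)\right)^{2} + 2199 \left(-793\right) + 2199 \left(\left(-1\right) \left(-1498\right)\right) + 5 \left(-793\right) \left(\left(-1\right) \left(-1498\right)\right)} = -1882133 - \frac{2}{-3 + 628849 + 4 \cdot 1498^{2} - 1743807 + 2199 \cdot 1498 + 5 \left(-793\right) 1498} = -1882133 - \frac{2}{-3 + 628849 + 4 \cdot 2244004 - 1743807 + 3294102 - 5939570} = -1882133 - \frac{2}{-3 + 628849 + 8976016 - 1743807 + 3294102 - 5939570} = -1882133 - \frac{2}{5215587} = - \frac{9816428407073}{5215587}$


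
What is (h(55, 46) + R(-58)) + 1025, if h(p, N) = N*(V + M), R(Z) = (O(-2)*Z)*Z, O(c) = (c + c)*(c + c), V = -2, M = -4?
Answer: 54573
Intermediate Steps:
O(c) = 4*c² (O(c) = (2*c)*(2*c) = 4*c²)
R(Z) = 16*Z² (R(Z) = ((4*(-2)²)*Z)*Z = ((4*4)*Z)*Z = (16*Z)*Z = 16*Z²)
h(p, N) = -6*N (h(p, N) = N*(-2 - 4) = N*(-6) = -6*N)
(h(55, 46) + R(-58)) + 1025 = (-6*46 + 16*(-58)²) + 1025 = (-276 + 16*3364) + 1025 = (-276 + 53824) + 1025 = 53548 + 1025 = 54573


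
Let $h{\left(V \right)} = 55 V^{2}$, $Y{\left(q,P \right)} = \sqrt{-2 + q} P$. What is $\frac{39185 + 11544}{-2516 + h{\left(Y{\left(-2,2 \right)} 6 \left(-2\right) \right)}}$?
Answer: $- \frac{50729}{129236} \approx -0.39253$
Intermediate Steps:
$Y{\left(q,P \right)} = P \sqrt{-2 + q}$
$\frac{39185 + 11544}{-2516 + h{\left(Y{\left(-2,2 \right)} 6 \left(-2\right) \right)}} = \frac{39185 + 11544}{-2516 + 55 \left(2 \sqrt{-2 - 2} \cdot 6 \left(-2\right)\right)^{2}} = \frac{50729}{-2516 + 55 \left(2 \sqrt{-4} \cdot 6 \left(-2\right)\right)^{2}} = \frac{50729}{-2516 + 55 \left(2 \cdot 2 i 6 \left(-2\right)\right)^{2}} = \frac{50729}{-2516 + 55 \left(4 i 6 \left(-2\right)\right)^{2}} = \frac{50729}{-2516 + 55 \left(24 i \left(-2\right)\right)^{2}} = \frac{50729}{-2516 + 55 \left(- 48 i\right)^{2}} = \frac{50729}{-2516 + 55 \left(-2304\right)} = \frac{50729}{-2516 - 126720} = \frac{50729}{-129236} = 50729 \left(- \frac{1}{129236}\right) = - \frac{50729}{129236}$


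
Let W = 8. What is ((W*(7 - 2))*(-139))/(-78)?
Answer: 2780/39 ≈ 71.282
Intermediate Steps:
((W*(7 - 2))*(-139))/(-78) = ((8*(7 - 2))*(-139))/(-78) = ((8*5)*(-139))*(-1/78) = (40*(-139))*(-1/78) = -5560*(-1/78) = 2780/39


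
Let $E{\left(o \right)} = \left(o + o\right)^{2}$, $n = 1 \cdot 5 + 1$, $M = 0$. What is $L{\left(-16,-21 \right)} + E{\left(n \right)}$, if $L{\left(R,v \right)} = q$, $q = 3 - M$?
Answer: $147$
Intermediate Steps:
$n = 6$ ($n = 5 + 1 = 6$)
$E{\left(o \right)} = 4 o^{2}$ ($E{\left(o \right)} = \left(2 o\right)^{2} = 4 o^{2}$)
$q = 3$ ($q = 3 - 0 = 3 + 0 = 3$)
$L{\left(R,v \right)} = 3$
$L{\left(-16,-21 \right)} + E{\left(n \right)} = 3 + 4 \cdot 6^{2} = 3 + 4 \cdot 36 = 3 + 144 = 147$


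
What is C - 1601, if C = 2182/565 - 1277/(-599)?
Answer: -539805912/338435 ≈ -1595.0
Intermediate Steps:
C = 2028523/338435 (C = 2182*(1/565) - 1277*(-1/599) = 2182/565 + 1277/599 = 2028523/338435 ≈ 5.9938)
C - 1601 = 2028523/338435 - 1601 = -539805912/338435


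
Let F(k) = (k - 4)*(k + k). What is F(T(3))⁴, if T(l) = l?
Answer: 1296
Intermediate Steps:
F(k) = 2*k*(-4 + k) (F(k) = (-4 + k)*(2*k) = 2*k*(-4 + k))
F(T(3))⁴ = (2*3*(-4 + 3))⁴ = (2*3*(-1))⁴ = (-6)⁴ = 1296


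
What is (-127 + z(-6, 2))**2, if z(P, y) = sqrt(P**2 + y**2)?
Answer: 16169 - 508*sqrt(10) ≈ 14563.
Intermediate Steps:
(-127 + z(-6, 2))**2 = (-127 + sqrt((-6)**2 + 2**2))**2 = (-127 + sqrt(36 + 4))**2 = (-127 + sqrt(40))**2 = (-127 + 2*sqrt(10))**2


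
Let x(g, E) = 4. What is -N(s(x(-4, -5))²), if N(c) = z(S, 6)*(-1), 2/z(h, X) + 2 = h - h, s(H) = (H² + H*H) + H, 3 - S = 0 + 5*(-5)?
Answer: -1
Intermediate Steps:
S = 28 (S = 3 - (0 + 5*(-5)) = 3 - (0 - 25) = 3 - 1*(-25) = 3 + 25 = 28)
s(H) = H + 2*H² (s(H) = (H² + H²) + H = 2*H² + H = H + 2*H²)
z(h, X) = -1 (z(h, X) = 2/(-2 + (h - h)) = 2/(-2 + 0) = 2/(-2) = 2*(-½) = -1)
N(c) = 1 (N(c) = -1*(-1) = 1)
-N(s(x(-4, -5))²) = -1*1 = -1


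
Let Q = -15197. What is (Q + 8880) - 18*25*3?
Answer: -7667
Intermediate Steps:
(Q + 8880) - 18*25*3 = (-15197 + 8880) - 18*25*3 = -6317 - 450*3 = -6317 - 1350 = -7667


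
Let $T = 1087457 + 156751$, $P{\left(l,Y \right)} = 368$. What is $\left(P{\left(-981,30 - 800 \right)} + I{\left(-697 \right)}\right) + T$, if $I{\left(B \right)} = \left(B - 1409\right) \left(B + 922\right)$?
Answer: $770726$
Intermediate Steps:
$I{\left(B \right)} = \left(-1409 + B\right) \left(922 + B\right)$
$T = 1244208$
$\left(P{\left(-981,30 - 800 \right)} + I{\left(-697 \right)}\right) + T = \left(368 - \left(959659 - 485809\right)\right) + 1244208 = \left(368 + \left(-1299098 + 485809 + 339439\right)\right) + 1244208 = \left(368 - 473850\right) + 1244208 = -473482 + 1244208 = 770726$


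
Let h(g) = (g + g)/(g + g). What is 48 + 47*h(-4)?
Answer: 95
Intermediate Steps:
h(g) = 1 (h(g) = (2*g)/((2*g)) = (2*g)*(1/(2*g)) = 1)
48 + 47*h(-4) = 48 + 47*1 = 48 + 47 = 95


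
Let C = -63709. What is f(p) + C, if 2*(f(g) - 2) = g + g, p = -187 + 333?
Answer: -63561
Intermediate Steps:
p = 146
f(g) = 2 + g (f(g) = 2 + (g + g)/2 = 2 + (2*g)/2 = 2 + g)
f(p) + C = (2 + 146) - 63709 = 148 - 63709 = -63561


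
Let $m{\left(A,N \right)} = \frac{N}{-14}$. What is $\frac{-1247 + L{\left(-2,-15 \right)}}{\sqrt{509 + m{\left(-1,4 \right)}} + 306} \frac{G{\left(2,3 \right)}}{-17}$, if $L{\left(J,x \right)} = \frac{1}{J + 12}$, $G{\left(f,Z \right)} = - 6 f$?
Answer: $- \frac{3142188}{1086485} + \frac{24938 \sqrt{24927}}{18470245} \approx -2.6789$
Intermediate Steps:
$m{\left(A,N \right)} = - \frac{N}{14}$ ($m{\left(A,N \right)} = N \left(- \frac{1}{14}\right) = - \frac{N}{14}$)
$L{\left(J,x \right)} = \frac{1}{12 + J}$
$\frac{-1247 + L{\left(-2,-15 \right)}}{\sqrt{509 + m{\left(-1,4 \right)}} + 306} \frac{G{\left(2,3 \right)}}{-17} = \frac{-1247 + \frac{1}{12 - 2}}{\sqrt{509 - \frac{2}{7}} + 306} \frac{\left(-6\right) 2}{-17} = \frac{-1247 + \frac{1}{10}}{\sqrt{509 - \frac{2}{7}} + 306} \left(\left(-12\right) \left(- \frac{1}{17}\right)\right) = \frac{-1247 + \frac{1}{10}}{\sqrt{\frac{3561}{7}} + 306} \cdot \frac{12}{17} = - \frac{12469}{10 \left(\frac{\sqrt{24927}}{7} + 306\right)} \frac{12}{17} = - \frac{12469}{10 \left(306 + \frac{\sqrt{24927}}{7}\right)} \frac{12}{17} = - \frac{74814}{85 \left(306 + \frac{\sqrt{24927}}{7}\right)}$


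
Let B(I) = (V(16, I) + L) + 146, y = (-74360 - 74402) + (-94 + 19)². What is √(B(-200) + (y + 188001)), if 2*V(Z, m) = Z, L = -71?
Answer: √44947 ≈ 212.01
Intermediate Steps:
V(Z, m) = Z/2
y = -143137 (y = -148762 + (-75)² = -148762 + 5625 = -143137)
B(I) = 83 (B(I) = ((½)*16 - 71) + 146 = (8 - 71) + 146 = -63 + 146 = 83)
√(B(-200) + (y + 188001)) = √(83 + (-143137 + 188001)) = √(83 + 44864) = √44947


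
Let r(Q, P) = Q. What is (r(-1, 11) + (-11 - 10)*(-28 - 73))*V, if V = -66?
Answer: -139920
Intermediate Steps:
(r(-1, 11) + (-11 - 10)*(-28 - 73))*V = (-1 + (-11 - 10)*(-28 - 73))*(-66) = (-1 - 21*(-101))*(-66) = (-1 + 2121)*(-66) = 2120*(-66) = -139920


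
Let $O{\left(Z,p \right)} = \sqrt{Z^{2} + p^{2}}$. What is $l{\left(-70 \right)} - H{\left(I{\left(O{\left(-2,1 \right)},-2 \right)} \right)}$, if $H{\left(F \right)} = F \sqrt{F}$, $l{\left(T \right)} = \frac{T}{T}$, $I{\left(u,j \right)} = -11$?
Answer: $1 + 11 i \sqrt{11} \approx 1.0 + 36.483 i$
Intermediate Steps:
$l{\left(T \right)} = 1$
$H{\left(F \right)} = F^{\frac{3}{2}}$
$l{\left(-70 \right)} - H{\left(I{\left(O{\left(-2,1 \right)},-2 \right)} \right)} = 1 - \left(-11\right)^{\frac{3}{2}} = 1 - - 11 i \sqrt{11} = 1 + 11 i \sqrt{11}$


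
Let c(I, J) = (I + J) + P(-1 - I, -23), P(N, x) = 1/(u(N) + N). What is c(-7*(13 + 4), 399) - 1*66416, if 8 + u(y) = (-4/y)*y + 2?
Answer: -7142687/108 ≈ -66136.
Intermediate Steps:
u(y) = -10 (u(y) = -8 + ((-4/y)*y + 2) = -8 + (-4 + 2) = -8 - 2 = -10)
P(N, x) = 1/(-10 + N)
c(I, J) = I + J + 1/(-11 - I) (c(I, J) = (I + J) + 1/(-10 + (-1 - I)) = (I + J) + 1/(-11 - I) = I + J + 1/(-11 - I))
c(-7*(13 + 4), 399) - 1*66416 = (-1 + (11 - 7*(13 + 4))*(-7*(13 + 4) + 399))/(11 - 7*(13 + 4)) - 1*66416 = (-1 + (11 - 7*17)*(-7*17 + 399))/(11 - 7*17) - 66416 = (-1 + (11 - 119)*(-119 + 399))/(11 - 119) - 66416 = (-1 - 108*280)/(-108) - 66416 = -(-1 - 30240)/108 - 66416 = -1/108*(-30241) - 66416 = 30241/108 - 66416 = -7142687/108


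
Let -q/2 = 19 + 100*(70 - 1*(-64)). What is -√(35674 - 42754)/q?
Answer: I*√1770/13419 ≈ 0.0031352*I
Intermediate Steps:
q = -26838 (q = -2*(19 + 100*(70 - 1*(-64))) = -2*(19 + 100*(70 + 64)) = -2*(19 + 100*134) = -2*(19 + 13400) = -2*13419 = -26838)
-√(35674 - 42754)/q = -√(35674 - 42754)/(-26838) = -√(-7080)*(-1)/26838 = -2*I*√1770*(-1)/26838 = -(-1)*I*√1770/13419 = I*√1770/13419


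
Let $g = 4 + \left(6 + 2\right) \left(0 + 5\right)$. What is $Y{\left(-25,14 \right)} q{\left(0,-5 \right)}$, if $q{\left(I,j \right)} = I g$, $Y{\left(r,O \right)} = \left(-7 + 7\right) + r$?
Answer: $0$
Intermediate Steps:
$g = 44$ ($g = 4 + 8 \cdot 5 = 4 + 40 = 44$)
$Y{\left(r,O \right)} = r$ ($Y{\left(r,O \right)} = 0 + r = r$)
$q{\left(I,j \right)} = 44 I$ ($q{\left(I,j \right)} = I 44 = 44 I$)
$Y{\left(-25,14 \right)} q{\left(0,-5 \right)} = - 25 \cdot 44 \cdot 0 = \left(-25\right) 0 = 0$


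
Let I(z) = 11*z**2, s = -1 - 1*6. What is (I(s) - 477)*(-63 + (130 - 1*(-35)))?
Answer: 6324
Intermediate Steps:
s = -7 (s = -1 - 6 = -7)
(I(s) - 477)*(-63 + (130 - 1*(-35))) = (11*(-7)**2 - 477)*(-63 + (130 - 1*(-35))) = (11*49 - 477)*(-63 + (130 + 35)) = (539 - 477)*(-63 + 165) = 62*102 = 6324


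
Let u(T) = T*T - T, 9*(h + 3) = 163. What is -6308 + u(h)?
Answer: -493676/81 ≈ -6094.8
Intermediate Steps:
h = 136/9 (h = -3 + (⅑)*163 = -3 + 163/9 = 136/9 ≈ 15.111)
u(T) = T² - T
-6308 + u(h) = -6308 + 136*(-1 + 136/9)/9 = -6308 + (136/9)*(127/9) = -6308 + 17272/81 = -493676/81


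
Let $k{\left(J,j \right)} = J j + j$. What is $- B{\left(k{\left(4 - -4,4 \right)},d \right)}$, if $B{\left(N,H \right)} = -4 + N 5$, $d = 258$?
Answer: $-176$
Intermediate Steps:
$k{\left(J,j \right)} = j + J j$
$B{\left(N,H \right)} = -4 + 5 N$
$- B{\left(k{\left(4 - -4,4 \right)},d \right)} = - (-4 + 5 \cdot 4 \left(1 + \left(4 - -4\right)\right)) = - (-4 + 5 \cdot 4 \left(1 + \left(4 + 4\right)\right)) = - (-4 + 5 \cdot 4 \left(1 + 8\right)) = - (-4 + 5 \cdot 4 \cdot 9) = - (-4 + 5 \cdot 36) = - (-4 + 180) = \left(-1\right) 176 = -176$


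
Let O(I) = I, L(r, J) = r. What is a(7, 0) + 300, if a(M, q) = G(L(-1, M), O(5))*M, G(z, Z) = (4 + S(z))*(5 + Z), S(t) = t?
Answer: 510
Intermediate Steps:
G(z, Z) = (4 + z)*(5 + Z)
a(M, q) = 30*M (a(M, q) = (20 + 4*5 + 5*(-1) + 5*(-1))*M = (20 + 20 - 5 - 5)*M = 30*M)
a(7, 0) + 300 = 30*7 + 300 = 210 + 300 = 510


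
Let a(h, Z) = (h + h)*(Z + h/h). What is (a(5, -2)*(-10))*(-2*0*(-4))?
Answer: 0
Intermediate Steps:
a(h, Z) = 2*h*(1 + Z) (a(h, Z) = (2*h)*(Z + 1) = (2*h)*(1 + Z) = 2*h*(1 + Z))
(a(5, -2)*(-10))*(-2*0*(-4)) = ((2*5*(1 - 2))*(-10))*(-2*0*(-4)) = ((2*5*(-1))*(-10))*(0*(-4)) = -10*(-10)*0 = 100*0 = 0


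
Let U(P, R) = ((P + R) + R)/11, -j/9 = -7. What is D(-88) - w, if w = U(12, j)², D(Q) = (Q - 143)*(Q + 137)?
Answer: -1388643/121 ≈ -11476.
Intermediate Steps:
j = 63 (j = -9*(-7) = 63)
U(P, R) = P/11 + 2*R/11 (U(P, R) = (P + 2*R)*(1/11) = P/11 + 2*R/11)
D(Q) = (-143 + Q)*(137 + Q)
w = 19044/121 (w = ((1/11)*12 + (2/11)*63)² = (12/11 + 126/11)² = (138/11)² = 19044/121 ≈ 157.39)
D(-88) - w = (-19591 + (-88)² - 6*(-88)) - 1*19044/121 = (-19591 + 7744 + 528) - 19044/121 = -11319 - 19044/121 = -1388643/121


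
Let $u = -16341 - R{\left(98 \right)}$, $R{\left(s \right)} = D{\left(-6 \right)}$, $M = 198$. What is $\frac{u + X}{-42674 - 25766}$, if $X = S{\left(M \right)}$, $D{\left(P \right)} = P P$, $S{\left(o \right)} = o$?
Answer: $\frac{16179}{68440} \approx 0.2364$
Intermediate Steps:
$D{\left(P \right)} = P^{2}$
$R{\left(s \right)} = 36$ ($R{\left(s \right)} = \left(-6\right)^{2} = 36$)
$X = 198$
$u = -16377$ ($u = -16341 - 36 = -16377$)
$\frac{u + X}{-42674 - 25766} = \frac{-16377 + 198}{-42674 - 25766} = - \frac{16179}{-42674 - 25766} = - \frac{16179}{-68440} = \left(-16179\right) \left(- \frac{1}{68440}\right) = \frac{16179}{68440}$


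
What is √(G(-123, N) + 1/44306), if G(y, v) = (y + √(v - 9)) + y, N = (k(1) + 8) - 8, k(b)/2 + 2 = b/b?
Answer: √(-482903278150 + 1963021636*I*√11)/44306 ≈ 0.10573 + 15.685*I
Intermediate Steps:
k(b) = -2 (k(b) = -4 + 2*(b/b) = -4 + 2*1 = -4 + 2 = -2)
N = -2 (N = (-2 + 8) - 8 = 6 - 8 = -2)
G(y, v) = √(-9 + v) + 2*y (G(y, v) = (y + √(-9 + v)) + y = √(-9 + v) + 2*y)
√(G(-123, N) + 1/44306) = √((√(-9 - 2) + 2*(-123)) + 1/44306) = √((√(-11) - 246) + 1/44306) = √((I*√11 - 246) + 1/44306) = √((-246 + I*√11) + 1/44306) = √(-10899275/44306 + I*√11)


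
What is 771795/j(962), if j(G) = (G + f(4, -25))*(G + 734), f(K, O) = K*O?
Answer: 771795/1461952 ≈ 0.52792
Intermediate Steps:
j(G) = (-100 + G)*(734 + G) (j(G) = (G + 4*(-25))*(G + 734) = (G - 100)*(734 + G) = (-100 + G)*(734 + G))
771795/j(962) = 771795/(-73400 + 962² + 634*962) = 771795/(-73400 + 925444 + 609908) = 771795/1461952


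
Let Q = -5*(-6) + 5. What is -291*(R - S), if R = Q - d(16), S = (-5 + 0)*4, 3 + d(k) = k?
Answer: -12222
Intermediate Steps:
d(k) = -3 + k
Q = 35 (Q = 30 + 5 = 35)
S = -20 (S = -5*4 = -20)
R = 22 (R = 35 - (-3 + 16) = 35 - 1*13 = 35 - 13 = 22)
-291*(R - S) = -291*(22 - 1*(-20)) = -291*(22 + 20) = -291*42 = -12222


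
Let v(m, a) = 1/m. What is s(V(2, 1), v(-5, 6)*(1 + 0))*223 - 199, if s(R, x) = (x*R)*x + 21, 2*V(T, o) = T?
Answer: 112323/25 ≈ 4492.9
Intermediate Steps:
V(T, o) = T/2
s(R, x) = 21 + R*x² (s(R, x) = (R*x)*x + 21 = R*x² + 21 = 21 + R*x²)
s(V(2, 1), v(-5, 6)*(1 + 0))*223 - 199 = (21 + ((½)*2)*((1 + 0)/(-5))²)*223 - 199 = (21 + 1*(-⅕*1)²)*223 - 199 = (21 + 1*(-⅕)²)*223 - 199 = (21 + 1*(1/25))*223 - 199 = (21 + 1/25)*223 - 199 = (526/25)*223 - 199 = 117298/25 - 199 = 112323/25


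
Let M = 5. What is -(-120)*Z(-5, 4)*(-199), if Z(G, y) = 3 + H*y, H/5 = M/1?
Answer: -2459640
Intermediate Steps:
H = 25 (H = 5*(5/1) = 5*(5*1) = 5*5 = 25)
Z(G, y) = 3 + 25*y
-(-120)*Z(-5, 4)*(-199) = -(-120)*(3 + 25*4)*(-199) = -(-120)*(3 + 100)*(-199) = -(-120)*103*(-199) = -24*(-515)*(-199) = 12360*(-199) = -2459640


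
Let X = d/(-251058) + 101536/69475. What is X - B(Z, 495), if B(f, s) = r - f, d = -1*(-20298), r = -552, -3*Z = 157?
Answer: 4369697205844/8721127275 ≈ 501.05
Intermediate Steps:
Z = -157/3 (Z = -1/3*157 = -157/3 ≈ -52.333)
d = 20298
B(f, s) = -552 - f
X = 4013536923/2907042425 (X = 20298/(-251058) + 101536/69475 = 20298*(-1/251058) + 101536*(1/69475) = -3383/41843 + 101536/69475 = 4013536923/2907042425 ≈ 1.3806)
X - B(Z, 495) = 4013536923/2907042425 - (-552 - 1*(-157/3)) = 4013536923/2907042425 - (-552 + 157/3) = 4013536923/2907042425 - 1*(-1499/3) = 4013536923/2907042425 + 1499/3 = 4369697205844/8721127275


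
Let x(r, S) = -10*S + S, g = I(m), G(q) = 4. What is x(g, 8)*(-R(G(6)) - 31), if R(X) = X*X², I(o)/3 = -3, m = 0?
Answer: 6840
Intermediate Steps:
I(o) = -9 (I(o) = 3*(-3) = -9)
g = -9
x(r, S) = -9*S
R(X) = X³
x(g, 8)*(-R(G(6)) - 31) = (-9*8)*(-1*4³ - 31) = -72*(-1*64 - 31) = -72*(-64 - 31) = -72*(-95) = 6840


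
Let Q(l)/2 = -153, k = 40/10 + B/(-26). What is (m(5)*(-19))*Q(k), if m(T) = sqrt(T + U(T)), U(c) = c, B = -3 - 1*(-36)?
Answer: 5814*sqrt(10) ≈ 18385.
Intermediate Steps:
B = 33 (B = -3 + 36 = 33)
m(T) = sqrt(2)*sqrt(T) (m(T) = sqrt(T + T) = sqrt(2*T) = sqrt(2)*sqrt(T))
k = 71/26 (k = 40/10 + 33/(-26) = 40*(1/10) + 33*(-1/26) = 4 - 33/26 = 71/26 ≈ 2.7308)
Q(l) = -306 (Q(l) = 2*(-153) = -306)
(m(5)*(-19))*Q(k) = ((sqrt(2)*sqrt(5))*(-19))*(-306) = (sqrt(10)*(-19))*(-306) = -19*sqrt(10)*(-306) = 5814*sqrt(10)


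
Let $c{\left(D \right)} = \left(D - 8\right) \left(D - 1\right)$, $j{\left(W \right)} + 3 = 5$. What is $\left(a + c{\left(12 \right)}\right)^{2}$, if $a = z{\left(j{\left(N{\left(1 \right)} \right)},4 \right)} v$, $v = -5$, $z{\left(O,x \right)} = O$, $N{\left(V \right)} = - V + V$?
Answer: $1156$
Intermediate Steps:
$N{\left(V \right)} = 0$
$j{\left(W \right)} = 2$ ($j{\left(W \right)} = -3 + 5 = 2$)
$c{\left(D \right)} = \left(-1 + D\right) \left(-8 + D\right)$ ($c{\left(D \right)} = \left(-8 + D\right) \left(-1 + D\right) = \left(-1 + D\right) \left(-8 + D\right)$)
$a = -10$ ($a = 2 \left(-5\right) = -10$)
$\left(a + c{\left(12 \right)}\right)^{2} = \left(-10 + \left(8 + 12^{2} - 108\right)\right)^{2} = \left(-10 + \left(8 + 144 - 108\right)\right)^{2} = \left(-10 + 44\right)^{2} = 34^{2} = 1156$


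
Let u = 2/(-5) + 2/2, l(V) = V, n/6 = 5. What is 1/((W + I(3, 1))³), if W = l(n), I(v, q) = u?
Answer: 125/3581577 ≈ 3.4901e-5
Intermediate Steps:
n = 30 (n = 6*5 = 30)
u = ⅗ (u = 2*(-⅕) + 2*(½) = -⅖ + 1 = ⅗ ≈ 0.60000)
I(v, q) = ⅗
W = 30
1/((W + I(3, 1))³) = 1/((30 + ⅗)³) = 1/((153/5)³) = 1/(3581577/125) = 125/3581577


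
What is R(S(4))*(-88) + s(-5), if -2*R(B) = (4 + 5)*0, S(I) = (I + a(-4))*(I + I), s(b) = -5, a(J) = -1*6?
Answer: -5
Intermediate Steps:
a(J) = -6
S(I) = 2*I*(-6 + I) (S(I) = (I - 6)*(I + I) = (-6 + I)*(2*I) = 2*I*(-6 + I))
R(B) = 0 (R(B) = -(4 + 5)*0/2 = -9*0/2 = -½*0 = 0)
R(S(4))*(-88) + s(-5) = 0*(-88) - 5 = 0 - 5 = -5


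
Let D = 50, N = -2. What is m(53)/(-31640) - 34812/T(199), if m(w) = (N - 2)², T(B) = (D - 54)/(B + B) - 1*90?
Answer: 6849643679/17710490 ≈ 386.76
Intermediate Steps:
T(B) = -90 - 2/B (T(B) = (50 - 54)/(B + B) - 1*90 = -4*1/(2*B) - 90 = -2/B - 90 = -90 - 2/B)
m(w) = 16 (m(w) = (-2 - 2)² = (-4)² = 16)
m(53)/(-31640) - 34812/T(199) = 16/(-31640) - 34812/(-90 - 2/199) = 16*(-1/31640) - 34812/(-90 - 2*1/199) = -2/3955 - 34812/(-90 - 2/199) = -2/3955 - 34812/(-17912/199) = -2/3955 - 34812*(-199/17912) = -2/3955 + 1731897/4478 = 6849643679/17710490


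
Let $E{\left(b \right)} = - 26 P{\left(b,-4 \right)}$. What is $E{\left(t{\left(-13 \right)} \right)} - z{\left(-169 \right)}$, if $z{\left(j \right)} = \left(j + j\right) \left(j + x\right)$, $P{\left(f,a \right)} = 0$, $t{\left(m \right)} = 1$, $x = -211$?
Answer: $-128440$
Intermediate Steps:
$z{\left(j \right)} = 2 j \left(-211 + j\right)$ ($z{\left(j \right)} = \left(j + j\right) \left(j - 211\right) = 2 j \left(-211 + j\right)$)
$E{\left(b \right)} = 0$ ($E{\left(b \right)} = \left(-26\right) 0 = 0$)
$E{\left(t{\left(-13 \right)} \right)} - z{\left(-169 \right)} = 0 - 2 \left(-169\right) \left(-211 - 169\right) = 0 - 2 \left(-169\right) \left(-380\right) = 0 - 128440 = -128440$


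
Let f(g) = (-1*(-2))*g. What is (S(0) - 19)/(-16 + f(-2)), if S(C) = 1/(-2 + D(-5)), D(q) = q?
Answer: 67/70 ≈ 0.95714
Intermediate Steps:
f(g) = 2*g
S(C) = -1/7 (S(C) = 1/(-2 - 5) = 1/(-7) = -1/7)
(S(0) - 19)/(-16 + f(-2)) = (-1/7 - 19)/(-16 + 2*(-2)) = -134/(7*(-16 - 4)) = -134/7/(-20) = -134/7*(-1/20) = 67/70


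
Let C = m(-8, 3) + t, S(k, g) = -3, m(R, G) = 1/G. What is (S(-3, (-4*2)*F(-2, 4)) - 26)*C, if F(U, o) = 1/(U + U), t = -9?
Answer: 754/3 ≈ 251.33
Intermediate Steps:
F(U, o) = 1/(2*U)
C = -26/3 (C = 1/3 - 9 = ⅓ - 9 = -26/3 ≈ -8.6667)
(S(-3, (-4*2)*F(-2, 4)) - 26)*C = (-3 - 26)*(-26/3) = -29*(-26/3) = 754/3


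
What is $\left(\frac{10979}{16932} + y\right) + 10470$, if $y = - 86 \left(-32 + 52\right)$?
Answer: $\frac{148165979}{16932} \approx 8750.6$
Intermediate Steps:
$y = -1720$ ($y = \left(-86\right) 20 = -1720$)
$\left(\frac{10979}{16932} + y\right) + 10470 = \left(\frac{10979}{16932} - 1720\right) + 10470 = - \frac{29112061}{16932} + 10470 = \frac{148165979}{16932}$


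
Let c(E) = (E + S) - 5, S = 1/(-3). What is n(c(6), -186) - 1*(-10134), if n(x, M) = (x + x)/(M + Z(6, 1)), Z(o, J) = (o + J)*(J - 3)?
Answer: 1520099/150 ≈ 10134.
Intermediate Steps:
S = -⅓ ≈ -0.33333
c(E) = -16/3 + E (c(E) = (E - ⅓) - 5 = (-⅓ + E) - 5 = -16/3 + E)
Z(o, J) = (-3 + J)*(J + o) (Z(o, J) = (J + o)*(-3 + J) = (-3 + J)*(J + o))
n(x, M) = 2*x/(-14 + M) (n(x, M) = (x + x)/(M + (1² - 3*1 - 3*6 + 1*6)) = (2*x)/(M + (1 - 3 - 18 + 6)) = (2*x)/(M - 14) = (2*x)/(-14 + M) = 2*x/(-14 + M))
n(c(6), -186) - 1*(-10134) = 2*(-16/3 + 6)/(-14 - 186) - 1*(-10134) = 2*(⅔)/(-200) + 10134 = 2*(⅔)*(-1/200) + 10134 = -1/150 + 10134 = 1520099/150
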